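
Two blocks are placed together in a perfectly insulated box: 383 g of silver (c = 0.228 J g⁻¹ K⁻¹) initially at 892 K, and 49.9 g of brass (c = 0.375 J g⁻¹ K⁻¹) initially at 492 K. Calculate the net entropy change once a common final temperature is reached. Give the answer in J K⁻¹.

Energy balance: T_f = (m₁c₁T₁ + m₂c₂T₂)/(m₁c₁ + m₂c₂) = 821.41 K.
ΔS₁ = m₁c₁ ln(T_f/T₁) = 87.324 × ln(821.41/892) = -7.199 J/K.
ΔS₂ = m₂c₂ ln(T_f/T₂) = 18.7125 × ln(821.41/492) = 9.591 J/K.
ΔS_total = -7.199 + 9.591 = 2.39 J/K.

ΔS_total = 2.39 J/K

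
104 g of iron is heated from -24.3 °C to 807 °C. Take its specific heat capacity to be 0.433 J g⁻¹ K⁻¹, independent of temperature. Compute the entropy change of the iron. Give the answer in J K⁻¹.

ΔS = 66.1 J/K

In kelvin: T₁ = 248.85 K, T₂ = 1080.15 K. ΔS = ∫dQ_rev/T = m c ln(T₂/T₁) = 104 × 0.433 × ln(1080.15/248.85) = 66.1 J/K.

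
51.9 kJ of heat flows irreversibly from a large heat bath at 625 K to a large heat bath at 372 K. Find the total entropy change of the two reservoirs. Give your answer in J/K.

ΔS_hot = −Q/T_H = −51900/625 = -83.04 J/K and ΔS_cold = +Q/T_C = 51900/372 = 139.5 J/K.
ΔS_total = -83.04 + 139.5 = 56.5 J/K, positive as the second law requires.

ΔS_total = 56.5 J/K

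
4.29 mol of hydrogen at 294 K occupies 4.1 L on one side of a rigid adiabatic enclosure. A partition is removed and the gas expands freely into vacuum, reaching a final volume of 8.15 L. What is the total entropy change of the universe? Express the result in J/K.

No heat is exchanged and no work is done, so the ideal-gas temperature stays constant.
Entropy is a state function; using a reversible isothermal path, ΔS_gas = nR ln(V₂/V₁) = 4.29 × 8.314 × ln(8.15/4.1) = 24.5 J/K.
The insulated surroundings exchange no heat, so ΔS_surr = 0 and ΔS_universe = ΔS_gas.

ΔS_universe = 24.5 J/K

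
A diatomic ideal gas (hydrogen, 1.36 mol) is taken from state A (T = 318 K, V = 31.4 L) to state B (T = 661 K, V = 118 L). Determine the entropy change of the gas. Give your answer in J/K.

Entropy is a state function: ΔS = nC_V ln(T₂/T₁) + nR ln(V₂/V₁), with C_V = 5R/2 = 20.79 J mol⁻¹ K⁻¹ for a diatomic ideal gas.
ΔS = 1.36 × [20.79 × ln(661/318) + 8.314 × ln(118/31.4)] = 35.7 J/K.

ΔS = 35.7 J/K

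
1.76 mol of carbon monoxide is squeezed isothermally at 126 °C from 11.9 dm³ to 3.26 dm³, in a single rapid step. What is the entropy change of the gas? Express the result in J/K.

Entropy is a state function, so ΔS_gas depends only on the end states.
For an isothermal ideal gas ΔS_gas = nR ln(V₂/V₁) = 1.76 × 8.314 × ln(3.26/11.9) = -18.9 J/K.

ΔS_gas = -18.9 J/K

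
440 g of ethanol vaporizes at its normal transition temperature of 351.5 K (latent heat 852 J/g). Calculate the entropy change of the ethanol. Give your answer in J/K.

ΔS = 1070 J/K

Heat absorbed by the substance: Q = mL = 440 × 852 = 374880 J.
At constant T, ΔS = Q_rev/T = 374880 / 351.5 = 1070 J/K.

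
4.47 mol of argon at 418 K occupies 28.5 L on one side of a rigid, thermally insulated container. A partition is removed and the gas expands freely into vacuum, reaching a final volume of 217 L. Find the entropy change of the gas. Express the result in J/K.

ΔS_gas = 75.4 J/K

For an ideal gas in free expansion Q = 0 and W = 0, so T is unchanged.
Entropy is a state function; using a reversible isothermal path, ΔS_gas = nR ln(V₂/V₁) = 4.47 × 8.314 × ln(217/28.5) = 75.4 J/K.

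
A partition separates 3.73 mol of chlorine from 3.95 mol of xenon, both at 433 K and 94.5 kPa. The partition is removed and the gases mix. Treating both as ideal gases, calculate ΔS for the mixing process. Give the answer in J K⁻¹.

ΔS_mix = 44.2 J/K

Mole fractions: x_A = 3.73/7.68 = 0.486, x_B = 0.514.
ΔS_mix = −R(n_A ln x_A + n_B ln x_B) = −8.314 × (3.73 ln 0.486 + 3.95 ln 0.514) = 44.2 J/K.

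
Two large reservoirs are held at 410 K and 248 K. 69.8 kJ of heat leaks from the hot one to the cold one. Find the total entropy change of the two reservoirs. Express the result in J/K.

ΔS_total = 111 J/K

ΔS_hot = −Q/T_H = −69800/410 = -170.2 J/K and ΔS_cold = +Q/T_C = 69800/248 = 281.5 J/K.
ΔS_total = -170.2 + 281.5 = 111 J/K, positive as the second law requires.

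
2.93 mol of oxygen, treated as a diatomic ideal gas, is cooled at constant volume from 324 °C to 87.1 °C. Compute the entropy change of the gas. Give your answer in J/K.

In kelvin: T₁ = 597.15 K, T₂ = 360.25 K. At constant volume, ΔS = nC_V ln(T₂/T₁) with C_V = 5R/2 = 20.79 J mol⁻¹ K⁻¹.
ΔS = 2.93 × 20.79 × ln(360.25/597.15) = -30.8 J/K.

ΔS = -30.8 J/K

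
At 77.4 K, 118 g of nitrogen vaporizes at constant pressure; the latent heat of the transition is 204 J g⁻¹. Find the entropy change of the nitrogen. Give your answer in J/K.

Heat absorbed by the substance: Q = mL = 118 × 204 = 24072 J.
At constant T, ΔS = Q_rev/T = 24072 / 77.4 = 311 J/K.

ΔS = 311 J/K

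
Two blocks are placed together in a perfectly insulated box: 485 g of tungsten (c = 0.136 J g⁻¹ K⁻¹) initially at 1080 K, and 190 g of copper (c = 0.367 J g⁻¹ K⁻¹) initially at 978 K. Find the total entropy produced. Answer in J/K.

Energy balance: T_f = (m₁c₁T₁ + m₂c₂T₂)/(m₁c₁ + m₂c₂) = 1027.6 K.
ΔS₁ = m₁c₁ ln(T_f/T₁) = 65.96 × ln(1027.6/1080) = -3.282 J/K.
ΔS₂ = m₂c₂ ln(T_f/T₂) = 69.73 × ln(1027.6/978) = 3.449 J/K.
ΔS_total = -3.282 + 3.449 = 0.167 J/K.

ΔS_total = 0.167 J/K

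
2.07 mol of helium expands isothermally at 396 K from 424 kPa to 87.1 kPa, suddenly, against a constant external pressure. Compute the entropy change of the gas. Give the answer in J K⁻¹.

ΔS_gas = 27.2 J/K

Entropy is a state function, so ΔS_gas depends only on the end states.
For an isothermal ideal gas ΔS_gas = nR ln(P₁/P₂) = 2.07 × 8.314 × ln(424/87.1) = 27.2 J/K.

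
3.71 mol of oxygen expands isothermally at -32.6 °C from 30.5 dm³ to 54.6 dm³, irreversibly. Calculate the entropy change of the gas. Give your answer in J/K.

Entropy is a state function, so ΔS_gas depends only on the end states.
For an isothermal ideal gas ΔS_gas = nR ln(V₂/V₁) = 3.71 × 8.314 × ln(54.6/30.5) = 18 J/K.

ΔS_gas = 18 J/K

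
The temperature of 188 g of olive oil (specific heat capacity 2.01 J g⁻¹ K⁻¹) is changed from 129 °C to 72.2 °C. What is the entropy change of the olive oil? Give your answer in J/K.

ΔS = -57.5 J/K

In kelvin: T₁ = 402.15 K, T₂ = 345.35 K. ΔS = ∫dQ_rev/T = m c ln(T₂/T₁) = 188 × 2.01 × ln(345.35/402.15) = -57.5 J/K.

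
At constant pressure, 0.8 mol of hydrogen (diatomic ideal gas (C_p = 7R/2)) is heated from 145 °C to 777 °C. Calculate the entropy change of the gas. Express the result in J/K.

ΔS = 21.4 J/K

In kelvin: T₁ = 418.15 K, T₂ = 1050.15 K. At constant pressure, ΔS = nC_p ln(T₂/T₁) with C_p = 7R/2 = 29.1 J mol⁻¹ K⁻¹.
ΔS = 0.8 × 29.1 × ln(1050.15/418.15) = 21.4 J/K.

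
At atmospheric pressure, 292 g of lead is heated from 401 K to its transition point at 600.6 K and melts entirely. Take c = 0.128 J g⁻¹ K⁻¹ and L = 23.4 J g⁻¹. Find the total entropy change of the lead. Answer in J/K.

ΔS = 26.5 J/K

Warming step: ΔS₁ = m c ln(T_tr/T_i) = 292 × 0.128 × ln(600.6/401) = 15.1 J/K.
Phase change: ΔS₂ = +mL/T_tr = 292 × 23.4 / 600.6 = 11.38 J/K.
ΔS_total = (15.1) + (11.38) = 26.5 J/K.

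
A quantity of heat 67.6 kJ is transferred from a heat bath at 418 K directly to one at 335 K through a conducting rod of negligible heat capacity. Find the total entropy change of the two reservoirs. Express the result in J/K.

ΔS_total = 40.1 J/K

ΔS_hot = −Q/T_H = −67600/418 = -161.7 J/K and ΔS_cold = +Q/T_C = 67600/335 = 201.8 J/K.
ΔS_total = -161.7 + 201.8 = 40.1 J/K, positive as the second law requires.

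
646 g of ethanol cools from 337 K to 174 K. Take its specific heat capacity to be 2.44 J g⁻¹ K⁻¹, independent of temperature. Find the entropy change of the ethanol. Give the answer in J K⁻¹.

ΔS = -1040 J/K

ΔS = ∫dQ_rev/T = m c ln(T₂/T₁) = 646 × 2.44 × ln(174/337) = -1040 J/K.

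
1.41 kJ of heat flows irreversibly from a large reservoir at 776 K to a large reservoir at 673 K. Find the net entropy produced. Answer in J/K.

ΔS_total = 0.278 J/K

ΔS_hot = −Q/T_H = −1410/776 = -1.817 J/K and ΔS_cold = +Q/T_C = 1410/673 = 2.095 J/K.
ΔS_total = -1.817 + 2.095 = 0.278 J/K, positive as the second law requires.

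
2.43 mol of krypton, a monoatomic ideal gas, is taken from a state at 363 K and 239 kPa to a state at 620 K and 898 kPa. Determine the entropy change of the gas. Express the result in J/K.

ΔS = 0.295 J/K

ΔS = nC_p ln(T₂/T₁) − nR ln(P₂/P₁), with C_p = 5R/2 = 20.79 J mol⁻¹ K⁻¹ for a monoatomic ideal gas.
ΔS = 2.43 × [20.79 × ln(620/363) − 8.314 × ln(898/239)] = 0.295 J/K.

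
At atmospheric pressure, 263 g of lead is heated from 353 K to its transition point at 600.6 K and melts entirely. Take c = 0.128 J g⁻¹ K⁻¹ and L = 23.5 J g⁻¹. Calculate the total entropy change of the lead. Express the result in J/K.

ΔS = 28.2 J/K

Warming step: ΔS₁ = m c ln(T_tr/T_i) = 263 × 0.128 × ln(600.6/353) = 17.89 J/K.
Phase change: ΔS₂ = +mL/T_tr = 263 × 23.5 / 600.6 = 10.29 J/K.
ΔS_total = (17.89) + (10.29) = 28.2 J/K.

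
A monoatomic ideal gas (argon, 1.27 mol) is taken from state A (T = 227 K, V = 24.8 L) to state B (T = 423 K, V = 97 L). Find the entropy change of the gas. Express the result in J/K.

Entropy is a state function: ΔS = nC_V ln(T₂/T₁) + nR ln(V₂/V₁), with C_V = 3R/2 = 12.47 J mol⁻¹ K⁻¹ for a monoatomic ideal gas.
ΔS = 1.27 × [12.47 × ln(423/227) + 8.314 × ln(97/24.8)] = 24.3 J/K.

ΔS = 24.3 J/K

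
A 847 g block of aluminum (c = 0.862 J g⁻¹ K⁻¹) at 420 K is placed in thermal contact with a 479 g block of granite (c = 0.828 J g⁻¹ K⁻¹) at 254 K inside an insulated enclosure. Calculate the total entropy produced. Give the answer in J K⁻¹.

Energy balance: T_f = (m₁c₁T₁ + m₂c₂T₂)/(m₁c₁ + m₂c₂) = 361.57 K.
ΔS₁ = m₁c₁ ln(T_f/T₁) = 730.114 × ln(361.57/420) = -109.38 J/K.
ΔS₂ = m₂c₂ ln(T_f/T₂) = 396.612 × ln(361.57/254) = 140.05 J/K.
ΔS_total = -109.38 + 140.05 = 30.7 J/K.

ΔS_total = 30.7 J/K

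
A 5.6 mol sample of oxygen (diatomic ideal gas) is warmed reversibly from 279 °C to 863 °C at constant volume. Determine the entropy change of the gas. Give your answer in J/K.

In kelvin: T₁ = 552.15 K, T₂ = 1136.15 K. At constant volume, ΔS = nC_V ln(T₂/T₁) with C_V = 5R/2 = 20.79 J mol⁻¹ K⁻¹.
ΔS = 5.6 × 20.79 × ln(1136.15/552.15) = 84 J/K.

ΔS = 84 J/K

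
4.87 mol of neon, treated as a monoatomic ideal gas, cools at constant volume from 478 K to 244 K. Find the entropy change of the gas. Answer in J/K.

At constant volume, ΔS = nC_V ln(T₂/T₁) with C_V = 3R/2 = 12.47 J mol⁻¹ K⁻¹.
ΔS = 4.87 × 12.47 × ln(244/478) = -40.8 J/K.

ΔS = -40.8 J/K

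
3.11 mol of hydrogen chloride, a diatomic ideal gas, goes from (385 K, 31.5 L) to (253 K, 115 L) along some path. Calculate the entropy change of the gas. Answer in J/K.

Entropy is a state function: ΔS = nC_V ln(T₂/T₁) + nR ln(V₂/V₁), with C_V = 5R/2 = 20.79 J mol⁻¹ K⁻¹ for a diatomic ideal gas.
ΔS = 3.11 × [20.79 × ln(253/385) + 8.314 × ln(115/31.5)] = 6.34 J/K.

ΔS = 6.34 J/K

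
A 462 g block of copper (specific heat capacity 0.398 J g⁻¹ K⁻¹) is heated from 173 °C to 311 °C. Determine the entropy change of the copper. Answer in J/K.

In kelvin: T₁ = 446.15 K, T₂ = 584.15 K. ΔS = ∫dQ_rev/T = m c ln(T₂/T₁) = 462 × 0.398 × ln(584.15/446.15) = 49.6 J/K.

ΔS = 49.6 J/K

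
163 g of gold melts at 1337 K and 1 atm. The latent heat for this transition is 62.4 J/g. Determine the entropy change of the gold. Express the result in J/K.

Heat absorbed by the substance: Q = mL = 163 × 62.4 = 10171.2 J.
At constant T, ΔS = Q_rev/T = 10171.2 / 1337 = 7.61 J/K.

ΔS = 7.61 J/K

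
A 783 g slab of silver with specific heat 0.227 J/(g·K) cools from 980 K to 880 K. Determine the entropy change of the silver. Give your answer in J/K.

ΔS = -19.1 J/K

ΔS = ∫dQ_rev/T = m c ln(T₂/T₁) = 783 × 0.227 × ln(880/980) = -19.1 J/K.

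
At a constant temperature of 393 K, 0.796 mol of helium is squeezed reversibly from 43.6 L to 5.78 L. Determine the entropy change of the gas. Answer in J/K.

ΔS_gas = -13.4 J/K

For an isothermal ideal gas ΔS_gas = nR ln(V₂/V₁) = 0.796 × 8.314 × ln(5.78/43.6) = -13.4 J/K.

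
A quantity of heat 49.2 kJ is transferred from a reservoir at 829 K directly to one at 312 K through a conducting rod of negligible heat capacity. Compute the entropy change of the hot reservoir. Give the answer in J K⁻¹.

The hot reservoir loses heat Q, so ΔS_hot = −Q/T_H = −49200/829 = -59.3 J/K.

ΔS_hot = -59.3 J/K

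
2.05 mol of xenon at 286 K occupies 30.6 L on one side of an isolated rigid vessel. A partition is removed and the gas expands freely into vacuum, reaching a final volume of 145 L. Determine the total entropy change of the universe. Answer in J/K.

No heat is exchanged and no work is done, so the ideal-gas temperature stays constant.
Entropy is a state function; using a reversible isothermal path, ΔS_gas = nR ln(V₂/V₁) = 2.05 × 8.314 × ln(145/30.6) = 26.5 J/K.
The insulated surroundings exchange no heat, so ΔS_surr = 0 and ΔS_universe = ΔS_gas.

ΔS_universe = 26.5 J/K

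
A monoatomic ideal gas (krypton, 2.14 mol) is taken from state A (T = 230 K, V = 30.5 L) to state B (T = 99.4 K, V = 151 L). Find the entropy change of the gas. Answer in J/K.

ΔS = 6.07 J/K

Entropy is a state function: ΔS = nC_V ln(T₂/T₁) + nR ln(V₂/V₁), with C_V = 3R/2 = 12.47 J mol⁻¹ K⁻¹ for a monoatomic ideal gas.
ΔS = 2.14 × [12.47 × ln(99.4/230) + 8.314 × ln(151/30.5)] = 6.07 J/K.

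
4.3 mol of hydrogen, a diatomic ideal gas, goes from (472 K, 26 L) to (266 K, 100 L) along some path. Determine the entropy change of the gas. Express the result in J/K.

ΔS = -3.1 J/K

Entropy is a state function: ΔS = nC_V ln(T₂/T₁) + nR ln(V₂/V₁), with C_V = 5R/2 = 20.79 J mol⁻¹ K⁻¹ for a diatomic ideal gas.
ΔS = 4.3 × [20.79 × ln(266/472) + 8.314 × ln(100/26)] = -3.1 J/K.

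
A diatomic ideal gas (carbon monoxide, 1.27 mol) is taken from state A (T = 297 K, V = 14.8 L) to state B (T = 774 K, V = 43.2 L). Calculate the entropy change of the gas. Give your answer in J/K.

ΔS = 36.6 J/K

Entropy is a state function: ΔS = nC_V ln(T₂/T₁) + nR ln(V₂/V₁), with C_V = 5R/2 = 20.79 J mol⁻¹ K⁻¹ for a diatomic ideal gas.
ΔS = 1.27 × [20.79 × ln(774/297) + 8.314 × ln(43.2/14.8)] = 36.6 J/K.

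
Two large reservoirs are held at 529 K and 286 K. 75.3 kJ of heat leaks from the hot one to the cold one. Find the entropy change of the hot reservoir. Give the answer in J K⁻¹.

The hot reservoir loses heat Q, so ΔS_hot = −Q/T_H = −75300/529 = -142 J/K.

ΔS_hot = -142 J/K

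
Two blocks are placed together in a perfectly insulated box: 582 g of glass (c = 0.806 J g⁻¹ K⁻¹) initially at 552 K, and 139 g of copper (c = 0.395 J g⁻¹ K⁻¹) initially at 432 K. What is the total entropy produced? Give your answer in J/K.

Energy balance: T_f = (m₁c₁T₁ + m₂c₂T₂)/(m₁c₁ + m₂c₂) = 539.43 K.
ΔS₁ = m₁c₁ ln(T_f/T₁) = 469.092 × ln(539.43/552) = -10.81 J/K.
ΔS₂ = m₂c₂ ln(T_f/T₂) = 54.905 × ln(539.43/432) = 12.19 J/K.
ΔS_total = -10.81 + 12.19 = 1.38 J/K.

ΔS_total = 1.38 J/K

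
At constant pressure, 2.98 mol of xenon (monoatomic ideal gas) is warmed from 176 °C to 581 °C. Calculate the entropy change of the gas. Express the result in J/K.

ΔS = 39.8 J/K

In kelvin: T₁ = 449.15 K, T₂ = 854.15 K. At constant pressure, ΔS = nC_p ln(T₂/T₁) with C_p = 5R/2 = 20.79 J mol⁻¹ K⁻¹.
ΔS = 2.98 × 20.79 × ln(854.15/449.15) = 39.8 J/K.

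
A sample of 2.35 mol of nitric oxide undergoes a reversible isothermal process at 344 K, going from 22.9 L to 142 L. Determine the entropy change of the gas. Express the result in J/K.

For an isothermal ideal gas ΔS_gas = nR ln(V₂/V₁) = 2.35 × 8.314 × ln(142/22.9) = 35.7 J/K.

ΔS_gas = 35.7 J/K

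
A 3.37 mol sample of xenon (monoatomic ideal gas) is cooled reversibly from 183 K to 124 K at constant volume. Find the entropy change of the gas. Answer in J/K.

At constant volume, ΔS = nC_V ln(T₂/T₁) with C_V = 3R/2 = 12.47 J mol⁻¹ K⁻¹.
ΔS = 3.37 × 12.47 × ln(124/183) = -16.4 J/K.

ΔS = -16.4 J/K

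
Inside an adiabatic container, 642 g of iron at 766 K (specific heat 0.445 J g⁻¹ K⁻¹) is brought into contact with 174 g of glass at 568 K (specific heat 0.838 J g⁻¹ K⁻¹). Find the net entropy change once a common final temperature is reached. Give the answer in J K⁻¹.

Energy balance: T_f = (m₁c₁T₁ + m₂c₂T₂)/(m₁c₁ + m₂c₂) = 699.09 K.
ΔS₁ = m₁c₁ ln(T_f/T₁) = 285.69 × ln(699.09/766) = -26.11 J/K.
ΔS₂ = m₂c₂ ln(T_f/T₂) = 145.812 × ln(699.09/568) = 30.28 J/K.
ΔS_total = -26.11 + 30.28 = 4.17 J/K.

ΔS_total = 4.17 J/K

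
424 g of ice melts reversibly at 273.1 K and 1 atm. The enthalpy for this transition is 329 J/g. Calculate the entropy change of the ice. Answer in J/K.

ΔS = 511 J/K

Heat absorbed by the substance: Q = mL = 424 × 329 = 139496 J.
At constant T, ΔS = Q_rev/T = 139496 / 273.1 = 511 J/K.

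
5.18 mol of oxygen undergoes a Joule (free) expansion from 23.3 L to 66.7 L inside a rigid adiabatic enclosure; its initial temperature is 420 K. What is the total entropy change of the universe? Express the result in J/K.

For an ideal gas in free expansion Q = 0 and W = 0, so T is unchanged.
Entropy is a state function; using a reversible isothermal path, ΔS_gas = nR ln(V₂/V₁) = 5.18 × 8.314 × ln(66.7/23.3) = 45.3 J/K.
The insulated surroundings exchange no heat, so ΔS_surr = 0 and ΔS_universe = ΔS_gas.

ΔS_universe = 45.3 J/K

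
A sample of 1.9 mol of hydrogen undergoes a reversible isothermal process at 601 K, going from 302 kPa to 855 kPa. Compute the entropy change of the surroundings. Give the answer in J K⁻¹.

ΔS_surr = 16.4 J/K

For an isothermal ideal gas ΔS_gas = nR ln(P₁/P₂) = 1.9 × 8.314 × ln(302/855) = -16.4 J/K.
The process is reversible, so ΔS_surr = −ΔS_gas = 16.4 J/K and ΔS_universe = 0.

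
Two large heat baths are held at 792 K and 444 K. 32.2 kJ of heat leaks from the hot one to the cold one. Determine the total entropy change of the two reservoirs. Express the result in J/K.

ΔS_total = 31.9 J/K

ΔS_hot = −Q/T_H = −32200/792 = -40.66 J/K and ΔS_cold = +Q/T_C = 32200/444 = 72.52 J/K.
ΔS_total = -40.66 + 72.52 = 31.9 J/K, positive as the second law requires.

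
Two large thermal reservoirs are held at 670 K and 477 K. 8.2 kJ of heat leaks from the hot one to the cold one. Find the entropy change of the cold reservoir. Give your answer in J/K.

ΔS_cold = 17.2 J/K

The cold reservoir gains heat Q, so ΔS_cold = +Q/T_C = 8200/477 = 17.2 J/K.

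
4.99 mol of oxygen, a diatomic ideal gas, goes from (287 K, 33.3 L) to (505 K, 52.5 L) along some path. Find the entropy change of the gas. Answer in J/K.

Entropy is a state function: ΔS = nC_V ln(T₂/T₁) + nR ln(V₂/V₁), with C_V = 5R/2 = 20.79 J mol⁻¹ K⁻¹ for a diatomic ideal gas.
ΔS = 4.99 × [20.79 × ln(505/287) + 8.314 × ln(52.5/33.3)] = 77.5 J/K.

ΔS = 77.5 J/K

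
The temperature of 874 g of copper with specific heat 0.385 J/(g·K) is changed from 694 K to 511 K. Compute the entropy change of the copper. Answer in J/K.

ΔS = ∫dQ_rev/T = m c ln(T₂/T₁) = 874 × 0.385 × ln(511/694) = -103 J/K.

ΔS = -103 J/K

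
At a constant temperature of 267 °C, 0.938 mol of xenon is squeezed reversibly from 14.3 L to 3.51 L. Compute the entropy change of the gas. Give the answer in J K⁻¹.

For an isothermal ideal gas ΔS_gas = nR ln(V₂/V₁) = 0.938 × 8.314 × ln(3.51/14.3) = -11 J/K.

ΔS_gas = -11 J/K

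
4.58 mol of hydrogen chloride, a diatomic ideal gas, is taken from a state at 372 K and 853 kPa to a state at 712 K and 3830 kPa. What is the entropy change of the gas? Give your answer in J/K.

ΔS = nC_p ln(T₂/T₁) − nR ln(P₂/P₁), with C_p = 7R/2 = 29.1 J mol⁻¹ K⁻¹ for a diatomic ideal gas.
ΔS = 4.58 × [29.1 × ln(712/372) − 8.314 × ln(3830/853)] = 29.3 J/K.

ΔS = 29.3 J/K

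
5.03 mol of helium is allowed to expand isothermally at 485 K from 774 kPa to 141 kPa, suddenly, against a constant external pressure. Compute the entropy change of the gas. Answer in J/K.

ΔS_gas = 71.2 J/K

Entropy is a state function, so ΔS_gas depends only on the end states.
For an isothermal ideal gas ΔS_gas = nR ln(P₁/P₂) = 5.03 × 8.314 × ln(774/141) = 71.2 J/K.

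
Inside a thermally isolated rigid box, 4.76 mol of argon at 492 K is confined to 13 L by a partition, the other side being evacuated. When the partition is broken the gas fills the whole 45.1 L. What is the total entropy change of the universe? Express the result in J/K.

No heat is exchanged and no work is done, so the ideal-gas temperature stays constant.
Entropy is a state function; using a reversible isothermal path, ΔS_gas = nR ln(V₂/V₁) = 4.76 × 8.314 × ln(45.1/13) = 49.2 J/K.
The insulated surroundings exchange no heat, so ΔS_surr = 0 and ΔS_universe = ΔS_gas.

ΔS_universe = 49.2 J/K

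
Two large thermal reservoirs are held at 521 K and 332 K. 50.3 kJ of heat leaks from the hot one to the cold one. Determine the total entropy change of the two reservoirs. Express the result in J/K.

ΔS_total = 55 J/K

ΔS_hot = −Q/T_H = −50300/521 = -96.55 J/K and ΔS_cold = +Q/T_C = 50300/332 = 151.5 J/K.
ΔS_total = -96.55 + 151.5 = 55 J/K, positive as the second law requires.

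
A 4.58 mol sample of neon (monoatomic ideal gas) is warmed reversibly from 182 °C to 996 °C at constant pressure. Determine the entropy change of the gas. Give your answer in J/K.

ΔS = 97.6 J/K

In kelvin: T₁ = 455.15 K, T₂ = 1269.15 K. At constant pressure, ΔS = nC_p ln(T₂/T₁) with C_p = 5R/2 = 20.79 J mol⁻¹ K⁻¹.
ΔS = 4.58 × 20.79 × ln(1269.15/455.15) = 97.6 J/K.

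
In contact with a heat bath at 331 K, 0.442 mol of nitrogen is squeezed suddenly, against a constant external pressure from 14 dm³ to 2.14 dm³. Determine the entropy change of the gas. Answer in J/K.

ΔS_gas = -6.9 J/K

Entropy is a state function, so ΔS_gas depends only on the end states.
For an isothermal ideal gas ΔS_gas = nR ln(V₂/V₁) = 0.442 × 8.314 × ln(2.14/14) = -6.9 J/K.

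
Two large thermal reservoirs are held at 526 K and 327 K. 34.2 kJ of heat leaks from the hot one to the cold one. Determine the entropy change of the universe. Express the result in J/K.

ΔS_total = 39.6 J/K

ΔS_hot = −Q/T_H = −34200/526 = -65.02 J/K and ΔS_cold = +Q/T_C = 34200/327 = 104.6 J/K.
ΔS_total = -65.02 + 104.6 = 39.6 J/K, positive as the second law requires.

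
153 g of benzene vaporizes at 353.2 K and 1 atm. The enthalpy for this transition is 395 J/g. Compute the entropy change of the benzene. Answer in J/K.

ΔS = 171 J/K

Heat absorbed by the substance: Q = mL = 153 × 395 = 60435 J.
At constant T, ΔS = Q_rev/T = 60435 / 353.2 = 171 J/K.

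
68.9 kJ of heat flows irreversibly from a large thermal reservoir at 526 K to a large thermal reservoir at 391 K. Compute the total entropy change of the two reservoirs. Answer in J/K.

ΔS_hot = −Q/T_H = −68900/526 = -131 J/K and ΔS_cold = +Q/T_C = 68900/391 = 176.2 J/K.
ΔS_total = -131 + 176.2 = 45.2 J/K, positive as the second law requires.

ΔS_total = 45.2 J/K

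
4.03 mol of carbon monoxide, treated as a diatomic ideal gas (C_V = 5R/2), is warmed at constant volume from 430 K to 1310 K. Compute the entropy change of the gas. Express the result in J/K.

At constant volume, ΔS = nC_V ln(T₂/T₁) with C_V = 5R/2 = 20.79 J mol⁻¹ K⁻¹.
ΔS = 4.03 × 20.79 × ln(1310/430) = 93.3 J/K.

ΔS = 93.3 J/K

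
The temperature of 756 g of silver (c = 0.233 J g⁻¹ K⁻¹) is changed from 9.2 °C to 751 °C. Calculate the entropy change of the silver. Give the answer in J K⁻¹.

ΔS = 227 J/K

In kelvin: T₁ = 282.35 K, T₂ = 1024.15 K. ΔS = ∫dQ_rev/T = m c ln(T₂/T₁) = 756 × 0.233 × ln(1024.15/282.35) = 227 J/K.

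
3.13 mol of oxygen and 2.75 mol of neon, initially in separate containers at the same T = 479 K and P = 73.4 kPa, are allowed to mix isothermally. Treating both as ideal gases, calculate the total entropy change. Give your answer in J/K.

ΔS_mix = 33.8 J/K

Mole fractions: x_A = 3.13/5.88 = 0.532, x_B = 0.468.
ΔS_mix = −R(n_A ln x_A + n_B ln x_B) = −8.314 × (3.13 ln 0.532 + 2.75 ln 0.468) = 33.8 J/K.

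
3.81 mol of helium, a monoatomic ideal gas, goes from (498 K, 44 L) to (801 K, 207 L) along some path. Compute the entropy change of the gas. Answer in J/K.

ΔS = 71.6 J/K

Entropy is a state function: ΔS = nC_V ln(T₂/T₁) + nR ln(V₂/V₁), with C_V = 3R/2 = 12.47 J mol⁻¹ K⁻¹ for a monoatomic ideal gas.
ΔS = 3.81 × [12.47 × ln(801/498) + 8.314 × ln(207/44)] = 71.6 J/K.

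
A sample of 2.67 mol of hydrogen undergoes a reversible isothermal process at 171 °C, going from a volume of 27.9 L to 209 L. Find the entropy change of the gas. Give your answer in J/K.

ΔS_gas = 44.7 J/K

For an isothermal ideal gas ΔS_gas = nR ln(V₂/V₁) = 2.67 × 8.314 × ln(209/27.9) = 44.7 J/K.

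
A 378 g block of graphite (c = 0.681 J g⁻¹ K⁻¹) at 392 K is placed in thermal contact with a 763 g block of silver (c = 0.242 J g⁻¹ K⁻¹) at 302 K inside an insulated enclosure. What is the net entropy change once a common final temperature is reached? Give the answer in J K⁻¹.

ΔS_total = 3.6 J/K

Energy balance: T_f = (m₁c₁T₁ + m₂c₂T₂)/(m₁c₁ + m₂c₂) = 354.41 K.
ΔS₁ = m₁c₁ ln(T_f/T₁) = 257.418 × ln(354.41/392) = -25.95 J/K.
ΔS₂ = m₂c₂ ln(T_f/T₂) = 184.646 × ln(354.41/302) = 29.55 J/K.
ΔS_total = -25.95 + 29.55 = 3.6 J/K.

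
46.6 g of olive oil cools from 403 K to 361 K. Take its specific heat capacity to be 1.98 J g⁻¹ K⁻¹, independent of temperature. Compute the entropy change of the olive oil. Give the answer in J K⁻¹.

ΔS = ∫dQ_rev/T = m c ln(T₂/T₁) = 46.6 × 1.98 × ln(361/403) = -10.2 J/K.

ΔS = -10.2 J/K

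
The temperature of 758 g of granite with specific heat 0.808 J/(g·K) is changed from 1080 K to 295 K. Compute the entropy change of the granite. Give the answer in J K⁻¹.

ΔS = ∫dQ_rev/T = m c ln(T₂/T₁) = 758 × 0.808 × ln(295/1080) = -795 J/K.

ΔS = -795 J/K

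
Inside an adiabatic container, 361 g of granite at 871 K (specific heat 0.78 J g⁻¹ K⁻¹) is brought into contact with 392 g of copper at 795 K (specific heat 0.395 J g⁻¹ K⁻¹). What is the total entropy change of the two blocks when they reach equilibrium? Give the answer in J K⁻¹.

ΔS_total = 0.413 J/K

Energy balance: T_f = (m₁c₁T₁ + m₂c₂T₂)/(m₁c₁ + m₂c₂) = 844.04 K.
ΔS₁ = m₁c₁ ln(T_f/T₁) = 281.58 × ln(844.04/871) = -8.855 J/K.
ΔS₂ = m₂c₂ ln(T_f/T₂) = 154.84 × ln(844.04/795) = 9.268 J/K.
ΔS_total = -8.855 + 9.268 = 0.413 J/K.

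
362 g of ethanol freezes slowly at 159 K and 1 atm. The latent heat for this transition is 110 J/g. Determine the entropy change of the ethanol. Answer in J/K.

Heat released by the substance: Q = −mL = −362 × 110 = −39820 J.
At constant T, ΔS = Q_rev/T = −39820 / 159 = -250 J/K.

ΔS = -250 J/K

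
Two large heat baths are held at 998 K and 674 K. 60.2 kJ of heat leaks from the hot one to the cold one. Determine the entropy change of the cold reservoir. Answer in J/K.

The cold reservoir gains heat Q, so ΔS_cold = +Q/T_C = 60200/674 = 89.3 J/K.

ΔS_cold = 89.3 J/K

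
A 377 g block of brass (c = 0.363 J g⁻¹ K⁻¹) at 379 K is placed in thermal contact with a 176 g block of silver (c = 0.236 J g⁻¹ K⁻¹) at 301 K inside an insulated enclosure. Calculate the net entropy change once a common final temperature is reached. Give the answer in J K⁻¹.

Energy balance: T_f = (m₁c₁T₁ + m₂c₂T₂)/(m₁c₁ + m₂c₂) = 360.84 K.
ΔS₁ = m₁c₁ ln(T_f/T₁) = 136.851 × ln(360.84/379) = -6.72 J/K.
ΔS₂ = m₂c₂ ln(T_f/T₂) = 41.536 × ln(360.84/301) = 7.531 J/K.
ΔS_total = -6.72 + 7.531 = 0.811 J/K.

ΔS_total = 0.811 J/K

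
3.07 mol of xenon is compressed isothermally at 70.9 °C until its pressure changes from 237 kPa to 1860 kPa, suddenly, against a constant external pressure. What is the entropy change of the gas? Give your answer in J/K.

Entropy is a state function, so ΔS_gas depends only on the end states.
For an isothermal ideal gas ΔS_gas = nR ln(P₁/P₂) = 3.07 × 8.314 × ln(237/1860) = -52.6 J/K.

ΔS_gas = -52.6 J/K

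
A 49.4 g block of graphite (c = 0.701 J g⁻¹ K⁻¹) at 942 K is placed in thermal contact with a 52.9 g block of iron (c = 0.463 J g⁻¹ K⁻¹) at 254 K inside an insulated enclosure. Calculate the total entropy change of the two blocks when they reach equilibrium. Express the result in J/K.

ΔS_total = 10.8 J/K

Energy balance: T_f = (m₁c₁T₁ + m₂c₂T₂)/(m₁c₁ + m₂c₂) = 656.98 K.
ΔS₁ = m₁c₁ ln(T_f/T₁) = 34.6294 × ln(656.98/942) = -12.48 J/K.
ΔS₂ = m₂c₂ ln(T_f/T₂) = 24.4927 × ln(656.98/254) = 23.28 J/K.
ΔS_total = -12.48 + 23.28 = 10.8 J/K.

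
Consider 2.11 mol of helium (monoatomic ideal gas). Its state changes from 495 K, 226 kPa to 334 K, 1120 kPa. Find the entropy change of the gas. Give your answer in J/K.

ΔS = nC_p ln(T₂/T₁) − nR ln(P₂/P₁), with C_p = 5R/2 = 20.79 J mol⁻¹ K⁻¹ for a monoatomic ideal gas.
ΔS = 2.11 × [20.79 × ln(334/495) − 8.314 × ln(1120/226)] = -45.3 J/K.

ΔS = -45.3 J/K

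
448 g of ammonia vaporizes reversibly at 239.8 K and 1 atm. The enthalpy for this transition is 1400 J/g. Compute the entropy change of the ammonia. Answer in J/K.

Heat absorbed by the substance: Q = mL = 448 × 1400 = 627200 J.
At constant T, ΔS = Q_rev/T = 627200 / 239.8 = 2620 J/K.

ΔS = 2620 J/K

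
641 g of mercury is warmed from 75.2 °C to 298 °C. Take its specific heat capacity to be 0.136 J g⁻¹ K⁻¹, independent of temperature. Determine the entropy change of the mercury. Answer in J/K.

In kelvin: T₁ = 348.35 K, T₂ = 571.15 K. ΔS = ∫dQ_rev/T = m c ln(T₂/T₁) = 641 × 0.136 × ln(571.15/348.35) = 43.1 J/K.

ΔS = 43.1 J/K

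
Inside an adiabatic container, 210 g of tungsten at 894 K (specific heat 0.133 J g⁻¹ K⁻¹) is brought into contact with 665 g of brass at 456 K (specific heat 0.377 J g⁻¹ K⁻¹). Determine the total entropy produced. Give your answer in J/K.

Energy balance: T_f = (m₁c₁T₁ + m₂c₂T₂)/(m₁c₁ + m₂c₂) = 499.9 K.
ΔS₁ = m₁c₁ ln(T_f/T₁) = 27.93 × ln(499.9/894) = -16.24 J/K.
ΔS₂ = m₂c₂ ln(T_f/T₂) = 250.705 × ln(499.9/456) = 23.05 J/K.
ΔS_total = -16.24 + 23.05 = 6.81 J/K.

ΔS_total = 6.81 J/K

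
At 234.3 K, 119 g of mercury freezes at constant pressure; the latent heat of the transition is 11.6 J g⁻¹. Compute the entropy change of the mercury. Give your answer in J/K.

Heat released by the substance: Q = −mL = −119 × 11.6 = −1380.4 J.
At constant T, ΔS = Q_rev/T = −1380.4 / 234.3 = -5.89 J/K.

ΔS = -5.89 J/K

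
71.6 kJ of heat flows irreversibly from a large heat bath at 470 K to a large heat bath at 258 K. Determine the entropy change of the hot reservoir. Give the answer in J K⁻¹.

ΔS_hot = -152 J/K

The hot reservoir loses heat Q, so ΔS_hot = −Q/T_H = −71600/470 = -152 J/K.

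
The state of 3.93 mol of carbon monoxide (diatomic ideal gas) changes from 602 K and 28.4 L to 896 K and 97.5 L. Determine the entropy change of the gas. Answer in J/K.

Entropy is a state function: ΔS = nC_V ln(T₂/T₁) + nR ln(V₂/V₁), with C_V = 5R/2 = 20.79 J mol⁻¹ K⁻¹ for a diatomic ideal gas.
ΔS = 3.93 × [20.79 × ln(896/602) + 8.314 × ln(97.5/28.4)] = 72.8 J/K.

ΔS = 72.8 J/K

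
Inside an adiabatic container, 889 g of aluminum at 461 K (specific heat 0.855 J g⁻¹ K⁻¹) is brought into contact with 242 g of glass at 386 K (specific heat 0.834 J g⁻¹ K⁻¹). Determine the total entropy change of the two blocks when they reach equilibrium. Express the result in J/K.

ΔS_total = 2.43 J/K

Energy balance: T_f = (m₁c₁T₁ + m₂c₂T₂)/(m₁c₁ + m₂c₂) = 445.26 K.
ΔS₁ = m₁c₁ ln(T_f/T₁) = 760.095 × ln(445.26/461) = -26.4 J/K.
ΔS₂ = m₂c₂ ln(T_f/T₂) = 201.828 × ln(445.26/386) = 28.83 J/K.
ΔS_total = -26.4 + 28.83 = 2.43 J/K.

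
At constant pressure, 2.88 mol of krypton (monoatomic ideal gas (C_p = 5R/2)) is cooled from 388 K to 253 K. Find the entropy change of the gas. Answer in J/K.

At constant pressure, ΔS = nC_p ln(T₂/T₁) with C_p = 5R/2 = 20.79 J mol⁻¹ K⁻¹.
ΔS = 2.88 × 20.79 × ln(253/388) = -25.6 J/K.

ΔS = -25.6 J/K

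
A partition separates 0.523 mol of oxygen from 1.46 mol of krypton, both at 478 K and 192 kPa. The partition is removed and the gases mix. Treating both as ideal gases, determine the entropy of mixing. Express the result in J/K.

ΔS_mix = 9.51 J/K

Mole fractions: x_A = 0.523/1.98 = 0.264, x_B = 0.736.
ΔS_mix = −R(n_A ln x_A + n_B ln x_B) = −8.314 × (0.523 ln 0.264 + 1.46 ln 0.736) = 9.51 J/K.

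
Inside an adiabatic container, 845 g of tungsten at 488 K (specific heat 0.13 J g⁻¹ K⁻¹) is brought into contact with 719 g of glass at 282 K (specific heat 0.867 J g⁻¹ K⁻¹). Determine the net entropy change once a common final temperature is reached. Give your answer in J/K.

Energy balance: T_f = (m₁c₁T₁ + m₂c₂T₂)/(m₁c₁ + m₂c₂) = 312.86 K.
ΔS₁ = m₁c₁ ln(T_f/T₁) = 109.85 × ln(312.86/488) = -48.83 J/K.
ΔS₂ = m₂c₂ ln(T_f/T₂) = 623.373 × ln(312.86/282) = 64.74 J/K.
ΔS_total = -48.83 + 64.74 = 15.9 J/K.

ΔS_total = 15.9 J/K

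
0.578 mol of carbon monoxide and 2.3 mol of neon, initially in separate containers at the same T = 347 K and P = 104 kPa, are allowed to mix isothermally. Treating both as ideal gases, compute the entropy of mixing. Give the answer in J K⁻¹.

Mole fractions: x_A = 0.578/2.88 = 0.201, x_B = 0.799.
ΔS_mix = −R(n_A ln x_A + n_B ln x_B) = −8.314 × (0.578 ln 0.201 + 2.3 ln 0.799) = 12 J/K.

ΔS_mix = 12 J/K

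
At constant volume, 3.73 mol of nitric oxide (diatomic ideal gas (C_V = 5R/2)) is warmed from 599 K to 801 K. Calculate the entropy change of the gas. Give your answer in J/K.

ΔS = 22.5 J/K

At constant volume, ΔS = nC_V ln(T₂/T₁) with C_V = 5R/2 = 20.79 J mol⁻¹ K⁻¹.
ΔS = 3.73 × 20.79 × ln(801/599) = 22.5 J/K.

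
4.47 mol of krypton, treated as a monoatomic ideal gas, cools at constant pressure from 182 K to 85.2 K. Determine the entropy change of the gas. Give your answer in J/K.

ΔS = -70.5 J/K

At constant pressure, ΔS = nC_p ln(T₂/T₁) with C_p = 5R/2 = 20.79 J mol⁻¹ K⁻¹.
ΔS = 4.47 × 20.79 × ln(85.2/182) = -70.5 J/K.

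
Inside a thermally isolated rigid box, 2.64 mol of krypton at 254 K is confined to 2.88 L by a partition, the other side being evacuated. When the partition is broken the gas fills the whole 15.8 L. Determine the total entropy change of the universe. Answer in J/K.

ΔS_universe = 37.4 J/K

For an ideal gas in free expansion Q = 0 and W = 0, so T is unchanged.
Entropy is a state function; using a reversible isothermal path, ΔS_gas = nR ln(V₂/V₁) = 2.64 × 8.314 × ln(15.8/2.88) = 37.4 J/K.
The insulated surroundings exchange no heat, so ΔS_surr = 0 and ΔS_universe = ΔS_gas.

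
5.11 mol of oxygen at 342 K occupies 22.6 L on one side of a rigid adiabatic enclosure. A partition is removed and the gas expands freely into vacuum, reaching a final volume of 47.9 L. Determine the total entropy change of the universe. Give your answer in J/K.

ΔS_universe = 31.9 J/K

No heat is exchanged and no work is done, so the ideal-gas temperature stays constant.
Entropy is a state function; using a reversible isothermal path, ΔS_gas = nR ln(V₂/V₁) = 5.11 × 8.314 × ln(47.9/22.6) = 31.9 J/K.
The insulated surroundings exchange no heat, so ΔS_surr = 0 and ΔS_universe = ΔS_gas.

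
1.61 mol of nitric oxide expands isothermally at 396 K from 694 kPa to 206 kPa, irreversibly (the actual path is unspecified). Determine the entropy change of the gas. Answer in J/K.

ΔS_gas = 16.3 J/K

Entropy is a state function, so ΔS_gas depends only on the end states.
For an isothermal ideal gas ΔS_gas = nR ln(P₁/P₂) = 1.61 × 8.314 × ln(694/206) = 16.3 J/K.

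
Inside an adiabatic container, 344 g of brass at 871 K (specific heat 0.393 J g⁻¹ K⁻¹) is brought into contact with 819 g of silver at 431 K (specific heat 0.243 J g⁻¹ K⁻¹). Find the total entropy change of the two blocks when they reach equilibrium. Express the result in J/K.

Energy balance: T_f = (m₁c₁T₁ + m₂c₂T₂)/(m₁c₁ + m₂c₂) = 608.99 K.
ΔS₁ = m₁c₁ ln(T_f/T₁) = 135.192 × ln(608.99/871) = -48.38 J/K.
ΔS₂ = m₂c₂ ln(T_f/T₂) = 199.017 × ln(608.99/431) = 68.8 J/K.
ΔS_total = -48.38 + 68.8 = 20.4 J/K.

ΔS_total = 20.4 J/K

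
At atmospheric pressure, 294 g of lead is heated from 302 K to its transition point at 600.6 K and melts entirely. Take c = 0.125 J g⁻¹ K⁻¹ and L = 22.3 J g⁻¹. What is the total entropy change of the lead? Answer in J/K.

Warming step: ΔS₁ = m c ln(T_tr/T_i) = 294 × 0.125 × ln(600.6/302) = 25.27 J/K.
Phase change: ΔS₂ = +mL/T_tr = 294 × 22.3 / 600.6 = 10.92 J/K.
ΔS_total = (25.27) + (10.92) = 36.2 J/K.

ΔS = 36.2 J/K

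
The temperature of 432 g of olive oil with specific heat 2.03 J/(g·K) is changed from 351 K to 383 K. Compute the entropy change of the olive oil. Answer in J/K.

ΔS = 76.5 J/K

ΔS = ∫dQ_rev/T = m c ln(T₂/T₁) = 432 × 2.03 × ln(383/351) = 76.5 J/K.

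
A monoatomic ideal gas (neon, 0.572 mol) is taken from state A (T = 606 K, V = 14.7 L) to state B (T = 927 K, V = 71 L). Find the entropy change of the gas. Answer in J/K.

Entropy is a state function: ΔS = nC_V ln(T₂/T₁) + nR ln(V₂/V₁), with C_V = 3R/2 = 12.47 J mol⁻¹ K⁻¹ for a monoatomic ideal gas.
ΔS = 0.572 × [12.47 × ln(927/606) + 8.314 × ln(71/14.7)] = 10.5 J/K.

ΔS = 10.5 J/K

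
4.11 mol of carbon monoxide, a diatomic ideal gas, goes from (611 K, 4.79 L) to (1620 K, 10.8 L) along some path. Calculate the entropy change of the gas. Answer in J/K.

ΔS = 111 J/K

Entropy is a state function: ΔS = nC_V ln(T₂/T₁) + nR ln(V₂/V₁), with C_V = 5R/2 = 20.79 J mol⁻¹ K⁻¹ for a diatomic ideal gas.
ΔS = 4.11 × [20.79 × ln(1620/611) + 8.314 × ln(10.8/4.79)] = 111 J/K.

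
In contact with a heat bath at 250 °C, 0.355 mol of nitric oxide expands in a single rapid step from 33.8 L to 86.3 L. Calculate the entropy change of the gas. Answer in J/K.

Entropy is a state function, so ΔS_gas depends only on the end states.
For an isothermal ideal gas ΔS_gas = nR ln(V₂/V₁) = 0.355 × 8.314 × ln(86.3/33.8) = 2.77 J/K.

ΔS_gas = 2.77 J/K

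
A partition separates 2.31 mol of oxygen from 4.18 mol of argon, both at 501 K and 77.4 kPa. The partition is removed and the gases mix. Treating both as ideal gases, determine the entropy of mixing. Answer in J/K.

Mole fractions: x_A = 2.31/6.49 = 0.356, x_B = 0.644.
ΔS_mix = −R(n_A ln x_A + n_B ln x_B) = −8.314 × (2.31 ln 0.356 + 4.18 ln 0.644) = 35.1 J/K.

ΔS_mix = 35.1 J/K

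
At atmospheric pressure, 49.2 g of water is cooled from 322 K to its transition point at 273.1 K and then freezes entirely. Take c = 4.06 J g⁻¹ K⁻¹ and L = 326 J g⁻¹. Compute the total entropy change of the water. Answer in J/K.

ΔS = -91.6 J/K

Cooling step: ΔS₁ = m c ln(T_tr/T_i) = 49.2 × 4.06 × ln(273.1/322) = -32.9 J/K.
Phase change: ΔS₂ = −mL/T_tr = −49.2 × 326 / 273.1 = -58.73 J/K.
ΔS_total = (-32.9) + (-58.73) = -91.6 J/K.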